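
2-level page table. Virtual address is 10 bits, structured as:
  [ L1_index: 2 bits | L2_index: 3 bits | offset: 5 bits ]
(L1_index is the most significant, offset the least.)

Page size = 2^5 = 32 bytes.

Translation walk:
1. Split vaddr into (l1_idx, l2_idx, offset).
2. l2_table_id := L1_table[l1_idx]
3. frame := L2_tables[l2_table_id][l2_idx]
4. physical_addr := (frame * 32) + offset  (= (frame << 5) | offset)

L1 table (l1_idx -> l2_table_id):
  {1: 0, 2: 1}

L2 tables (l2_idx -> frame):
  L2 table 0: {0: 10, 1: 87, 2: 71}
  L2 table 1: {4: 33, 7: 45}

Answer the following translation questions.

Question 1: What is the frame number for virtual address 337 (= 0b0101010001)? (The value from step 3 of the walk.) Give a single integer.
vaddr = 337: l1_idx=1, l2_idx=2
L1[1] = 0; L2[0][2] = 71

Answer: 71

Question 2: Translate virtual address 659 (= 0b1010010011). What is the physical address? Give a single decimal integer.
Answer: 1075

Derivation:
vaddr = 659 = 0b1010010011
Split: l1_idx=2, l2_idx=4, offset=19
L1[2] = 1
L2[1][4] = 33
paddr = 33 * 32 + 19 = 1075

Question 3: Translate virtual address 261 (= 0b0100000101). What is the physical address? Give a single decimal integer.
Answer: 325

Derivation:
vaddr = 261 = 0b0100000101
Split: l1_idx=1, l2_idx=0, offset=5
L1[1] = 0
L2[0][0] = 10
paddr = 10 * 32 + 5 = 325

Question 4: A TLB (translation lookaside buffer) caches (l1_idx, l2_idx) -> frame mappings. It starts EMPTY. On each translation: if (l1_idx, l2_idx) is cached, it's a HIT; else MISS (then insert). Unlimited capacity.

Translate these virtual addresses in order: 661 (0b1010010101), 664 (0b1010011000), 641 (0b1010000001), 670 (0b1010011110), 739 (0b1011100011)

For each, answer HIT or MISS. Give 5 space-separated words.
vaddr=661: (2,4) not in TLB -> MISS, insert
vaddr=664: (2,4) in TLB -> HIT
vaddr=641: (2,4) in TLB -> HIT
vaddr=670: (2,4) in TLB -> HIT
vaddr=739: (2,7) not in TLB -> MISS, insert

Answer: MISS HIT HIT HIT MISS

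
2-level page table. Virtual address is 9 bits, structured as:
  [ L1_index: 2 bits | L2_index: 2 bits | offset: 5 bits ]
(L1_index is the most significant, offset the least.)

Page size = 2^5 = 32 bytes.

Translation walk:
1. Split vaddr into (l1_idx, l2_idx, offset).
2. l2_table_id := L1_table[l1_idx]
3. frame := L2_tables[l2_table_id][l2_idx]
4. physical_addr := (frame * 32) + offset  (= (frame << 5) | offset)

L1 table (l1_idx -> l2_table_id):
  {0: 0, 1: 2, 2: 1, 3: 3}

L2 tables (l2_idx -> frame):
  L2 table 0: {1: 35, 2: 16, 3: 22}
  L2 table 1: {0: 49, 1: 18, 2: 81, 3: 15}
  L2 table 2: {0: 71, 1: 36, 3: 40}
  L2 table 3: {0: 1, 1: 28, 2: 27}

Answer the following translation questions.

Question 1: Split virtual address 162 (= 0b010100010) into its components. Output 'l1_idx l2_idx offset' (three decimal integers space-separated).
vaddr = 162 = 0b010100010
  top 2 bits -> l1_idx = 1
  next 2 bits -> l2_idx = 1
  bottom 5 bits -> offset = 2

Answer: 1 1 2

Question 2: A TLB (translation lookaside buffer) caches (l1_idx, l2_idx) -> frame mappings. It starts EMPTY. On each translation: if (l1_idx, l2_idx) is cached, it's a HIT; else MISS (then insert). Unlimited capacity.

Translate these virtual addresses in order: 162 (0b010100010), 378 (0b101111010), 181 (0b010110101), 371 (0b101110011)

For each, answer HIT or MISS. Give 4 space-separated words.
vaddr=162: (1,1) not in TLB -> MISS, insert
vaddr=378: (2,3) not in TLB -> MISS, insert
vaddr=181: (1,1) in TLB -> HIT
vaddr=371: (2,3) in TLB -> HIT

Answer: MISS MISS HIT HIT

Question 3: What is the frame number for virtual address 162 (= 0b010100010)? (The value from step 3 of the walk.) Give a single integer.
Answer: 36

Derivation:
vaddr = 162: l1_idx=1, l2_idx=1
L1[1] = 2; L2[2][1] = 36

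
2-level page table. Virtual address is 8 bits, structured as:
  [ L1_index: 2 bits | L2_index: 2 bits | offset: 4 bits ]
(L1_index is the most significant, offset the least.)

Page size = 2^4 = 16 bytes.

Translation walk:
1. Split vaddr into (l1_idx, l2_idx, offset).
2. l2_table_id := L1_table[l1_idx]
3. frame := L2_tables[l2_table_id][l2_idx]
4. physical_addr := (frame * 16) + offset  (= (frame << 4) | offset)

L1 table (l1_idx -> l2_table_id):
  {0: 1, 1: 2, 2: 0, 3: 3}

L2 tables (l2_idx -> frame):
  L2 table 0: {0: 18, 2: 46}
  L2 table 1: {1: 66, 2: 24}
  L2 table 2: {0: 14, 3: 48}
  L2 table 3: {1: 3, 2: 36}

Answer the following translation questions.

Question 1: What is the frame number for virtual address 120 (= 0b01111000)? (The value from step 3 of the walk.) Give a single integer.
Answer: 48

Derivation:
vaddr = 120: l1_idx=1, l2_idx=3
L1[1] = 2; L2[2][3] = 48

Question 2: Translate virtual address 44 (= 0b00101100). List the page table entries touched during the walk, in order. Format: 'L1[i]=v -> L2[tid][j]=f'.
vaddr = 44 = 0b00101100
Split: l1_idx=0, l2_idx=2, offset=12

Answer: L1[0]=1 -> L2[1][2]=24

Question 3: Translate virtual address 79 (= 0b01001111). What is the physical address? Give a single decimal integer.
Answer: 239

Derivation:
vaddr = 79 = 0b01001111
Split: l1_idx=1, l2_idx=0, offset=15
L1[1] = 2
L2[2][0] = 14
paddr = 14 * 16 + 15 = 239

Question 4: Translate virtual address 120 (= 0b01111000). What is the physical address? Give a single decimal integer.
Answer: 776

Derivation:
vaddr = 120 = 0b01111000
Split: l1_idx=1, l2_idx=3, offset=8
L1[1] = 2
L2[2][3] = 48
paddr = 48 * 16 + 8 = 776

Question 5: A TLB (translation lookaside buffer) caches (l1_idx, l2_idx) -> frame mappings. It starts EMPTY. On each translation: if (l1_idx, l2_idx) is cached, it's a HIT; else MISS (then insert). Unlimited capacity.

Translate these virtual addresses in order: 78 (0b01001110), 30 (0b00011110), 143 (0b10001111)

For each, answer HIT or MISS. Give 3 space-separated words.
Answer: MISS MISS MISS

Derivation:
vaddr=78: (1,0) not in TLB -> MISS, insert
vaddr=30: (0,1) not in TLB -> MISS, insert
vaddr=143: (2,0) not in TLB -> MISS, insert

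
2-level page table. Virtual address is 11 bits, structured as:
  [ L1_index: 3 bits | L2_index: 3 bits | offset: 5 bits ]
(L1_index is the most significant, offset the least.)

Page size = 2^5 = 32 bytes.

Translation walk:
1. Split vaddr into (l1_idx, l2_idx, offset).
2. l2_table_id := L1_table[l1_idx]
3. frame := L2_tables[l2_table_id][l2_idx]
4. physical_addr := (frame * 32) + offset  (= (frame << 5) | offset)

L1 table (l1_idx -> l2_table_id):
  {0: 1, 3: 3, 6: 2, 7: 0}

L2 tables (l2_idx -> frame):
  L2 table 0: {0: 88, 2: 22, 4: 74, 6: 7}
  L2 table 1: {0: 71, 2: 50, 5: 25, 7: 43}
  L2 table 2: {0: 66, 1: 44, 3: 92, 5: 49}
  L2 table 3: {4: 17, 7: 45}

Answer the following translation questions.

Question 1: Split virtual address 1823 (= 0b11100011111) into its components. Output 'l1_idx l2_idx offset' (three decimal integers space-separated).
vaddr = 1823 = 0b11100011111
  top 3 bits -> l1_idx = 7
  next 3 bits -> l2_idx = 0
  bottom 5 bits -> offset = 31

Answer: 7 0 31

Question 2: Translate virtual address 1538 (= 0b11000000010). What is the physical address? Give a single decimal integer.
vaddr = 1538 = 0b11000000010
Split: l1_idx=6, l2_idx=0, offset=2
L1[6] = 2
L2[2][0] = 66
paddr = 66 * 32 + 2 = 2114

Answer: 2114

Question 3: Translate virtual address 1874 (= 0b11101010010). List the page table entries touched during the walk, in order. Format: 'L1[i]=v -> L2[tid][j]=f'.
vaddr = 1874 = 0b11101010010
Split: l1_idx=7, l2_idx=2, offset=18

Answer: L1[7]=0 -> L2[0][2]=22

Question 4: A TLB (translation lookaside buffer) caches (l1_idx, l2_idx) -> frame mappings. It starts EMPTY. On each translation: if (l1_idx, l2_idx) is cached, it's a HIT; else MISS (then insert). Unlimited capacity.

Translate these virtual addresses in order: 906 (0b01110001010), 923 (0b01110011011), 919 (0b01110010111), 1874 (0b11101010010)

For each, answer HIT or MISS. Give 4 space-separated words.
vaddr=906: (3,4) not in TLB -> MISS, insert
vaddr=923: (3,4) in TLB -> HIT
vaddr=919: (3,4) in TLB -> HIT
vaddr=1874: (7,2) not in TLB -> MISS, insert

Answer: MISS HIT HIT MISS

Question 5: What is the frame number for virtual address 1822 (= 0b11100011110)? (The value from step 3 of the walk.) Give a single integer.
vaddr = 1822: l1_idx=7, l2_idx=0
L1[7] = 0; L2[0][0] = 88

Answer: 88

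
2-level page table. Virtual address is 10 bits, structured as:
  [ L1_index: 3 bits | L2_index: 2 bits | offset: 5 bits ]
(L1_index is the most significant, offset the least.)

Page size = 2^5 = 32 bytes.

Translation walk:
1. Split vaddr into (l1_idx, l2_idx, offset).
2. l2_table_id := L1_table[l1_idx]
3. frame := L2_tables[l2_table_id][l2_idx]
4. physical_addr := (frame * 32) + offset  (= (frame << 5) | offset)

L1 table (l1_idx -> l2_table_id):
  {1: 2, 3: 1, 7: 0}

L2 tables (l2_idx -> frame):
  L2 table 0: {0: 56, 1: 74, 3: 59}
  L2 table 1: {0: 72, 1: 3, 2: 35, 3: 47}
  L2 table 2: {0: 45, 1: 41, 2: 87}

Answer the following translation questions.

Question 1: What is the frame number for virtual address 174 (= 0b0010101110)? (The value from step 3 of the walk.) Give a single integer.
vaddr = 174: l1_idx=1, l2_idx=1
L1[1] = 2; L2[2][1] = 41

Answer: 41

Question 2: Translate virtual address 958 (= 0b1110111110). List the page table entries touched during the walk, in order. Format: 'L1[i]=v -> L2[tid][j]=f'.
vaddr = 958 = 0b1110111110
Split: l1_idx=7, l2_idx=1, offset=30

Answer: L1[7]=0 -> L2[0][1]=74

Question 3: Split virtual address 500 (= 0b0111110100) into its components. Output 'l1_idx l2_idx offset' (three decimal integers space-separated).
Answer: 3 3 20

Derivation:
vaddr = 500 = 0b0111110100
  top 3 bits -> l1_idx = 3
  next 2 bits -> l2_idx = 3
  bottom 5 bits -> offset = 20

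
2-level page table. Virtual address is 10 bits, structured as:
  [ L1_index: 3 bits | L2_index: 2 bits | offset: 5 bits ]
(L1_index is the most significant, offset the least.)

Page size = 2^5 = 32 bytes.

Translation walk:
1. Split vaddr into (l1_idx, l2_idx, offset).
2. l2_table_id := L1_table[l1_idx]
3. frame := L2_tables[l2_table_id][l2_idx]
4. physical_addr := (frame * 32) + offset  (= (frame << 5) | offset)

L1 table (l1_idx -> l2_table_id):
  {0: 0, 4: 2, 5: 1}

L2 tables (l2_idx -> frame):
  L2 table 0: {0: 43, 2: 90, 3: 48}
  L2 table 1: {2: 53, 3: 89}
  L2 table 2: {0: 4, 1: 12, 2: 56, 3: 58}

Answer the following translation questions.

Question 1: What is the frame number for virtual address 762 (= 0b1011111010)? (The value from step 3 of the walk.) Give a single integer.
Answer: 89

Derivation:
vaddr = 762: l1_idx=5, l2_idx=3
L1[5] = 1; L2[1][3] = 89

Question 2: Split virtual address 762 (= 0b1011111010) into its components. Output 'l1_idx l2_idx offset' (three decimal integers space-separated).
Answer: 5 3 26

Derivation:
vaddr = 762 = 0b1011111010
  top 3 bits -> l1_idx = 5
  next 2 bits -> l2_idx = 3
  bottom 5 bits -> offset = 26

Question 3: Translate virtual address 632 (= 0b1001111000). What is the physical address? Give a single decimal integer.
vaddr = 632 = 0b1001111000
Split: l1_idx=4, l2_idx=3, offset=24
L1[4] = 2
L2[2][3] = 58
paddr = 58 * 32 + 24 = 1880

Answer: 1880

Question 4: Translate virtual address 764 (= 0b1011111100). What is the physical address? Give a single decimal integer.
vaddr = 764 = 0b1011111100
Split: l1_idx=5, l2_idx=3, offset=28
L1[5] = 1
L2[1][3] = 89
paddr = 89 * 32 + 28 = 2876

Answer: 2876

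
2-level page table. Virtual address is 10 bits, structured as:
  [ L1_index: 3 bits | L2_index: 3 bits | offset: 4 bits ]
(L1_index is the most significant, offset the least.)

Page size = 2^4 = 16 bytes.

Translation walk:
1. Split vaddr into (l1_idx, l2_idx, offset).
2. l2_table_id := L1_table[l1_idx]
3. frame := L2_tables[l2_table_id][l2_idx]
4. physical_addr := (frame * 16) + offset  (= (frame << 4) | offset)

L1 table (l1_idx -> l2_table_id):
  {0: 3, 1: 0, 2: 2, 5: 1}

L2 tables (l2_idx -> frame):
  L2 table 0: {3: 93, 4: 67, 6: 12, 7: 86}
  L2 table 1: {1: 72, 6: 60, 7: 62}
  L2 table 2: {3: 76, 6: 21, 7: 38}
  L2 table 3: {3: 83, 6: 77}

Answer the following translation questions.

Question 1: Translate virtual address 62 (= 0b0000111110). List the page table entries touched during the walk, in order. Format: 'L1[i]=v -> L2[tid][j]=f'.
Answer: L1[0]=3 -> L2[3][3]=83

Derivation:
vaddr = 62 = 0b0000111110
Split: l1_idx=0, l2_idx=3, offset=14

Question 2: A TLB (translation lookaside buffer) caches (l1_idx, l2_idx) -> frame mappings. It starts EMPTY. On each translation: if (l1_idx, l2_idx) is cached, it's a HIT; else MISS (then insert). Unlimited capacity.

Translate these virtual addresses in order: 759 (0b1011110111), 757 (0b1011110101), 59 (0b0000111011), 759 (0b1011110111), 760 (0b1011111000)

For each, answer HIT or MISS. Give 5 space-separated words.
Answer: MISS HIT MISS HIT HIT

Derivation:
vaddr=759: (5,7) not in TLB -> MISS, insert
vaddr=757: (5,7) in TLB -> HIT
vaddr=59: (0,3) not in TLB -> MISS, insert
vaddr=759: (5,7) in TLB -> HIT
vaddr=760: (5,7) in TLB -> HIT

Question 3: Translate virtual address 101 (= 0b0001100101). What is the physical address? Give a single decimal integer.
vaddr = 101 = 0b0001100101
Split: l1_idx=0, l2_idx=6, offset=5
L1[0] = 3
L2[3][6] = 77
paddr = 77 * 16 + 5 = 1237

Answer: 1237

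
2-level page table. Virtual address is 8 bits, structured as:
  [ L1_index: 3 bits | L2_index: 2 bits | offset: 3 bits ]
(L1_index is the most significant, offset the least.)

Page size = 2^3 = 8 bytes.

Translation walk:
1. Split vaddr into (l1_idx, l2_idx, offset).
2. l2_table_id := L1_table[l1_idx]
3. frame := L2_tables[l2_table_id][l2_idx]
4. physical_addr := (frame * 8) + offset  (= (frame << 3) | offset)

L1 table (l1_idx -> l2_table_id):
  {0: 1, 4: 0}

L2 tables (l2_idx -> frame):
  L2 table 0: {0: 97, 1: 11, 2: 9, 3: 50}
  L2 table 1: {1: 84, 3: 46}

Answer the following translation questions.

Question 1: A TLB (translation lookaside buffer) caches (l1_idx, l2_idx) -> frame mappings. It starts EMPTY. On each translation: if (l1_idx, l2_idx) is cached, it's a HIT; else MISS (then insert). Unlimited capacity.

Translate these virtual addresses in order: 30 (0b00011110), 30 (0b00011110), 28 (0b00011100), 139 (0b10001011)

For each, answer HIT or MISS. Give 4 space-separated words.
Answer: MISS HIT HIT MISS

Derivation:
vaddr=30: (0,3) not in TLB -> MISS, insert
vaddr=30: (0,3) in TLB -> HIT
vaddr=28: (0,3) in TLB -> HIT
vaddr=139: (4,1) not in TLB -> MISS, insert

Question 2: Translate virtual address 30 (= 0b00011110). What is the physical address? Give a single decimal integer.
Answer: 374

Derivation:
vaddr = 30 = 0b00011110
Split: l1_idx=0, l2_idx=3, offset=6
L1[0] = 1
L2[1][3] = 46
paddr = 46 * 8 + 6 = 374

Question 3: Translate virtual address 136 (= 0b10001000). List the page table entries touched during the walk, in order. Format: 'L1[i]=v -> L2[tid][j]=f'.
vaddr = 136 = 0b10001000
Split: l1_idx=4, l2_idx=1, offset=0

Answer: L1[4]=0 -> L2[0][1]=11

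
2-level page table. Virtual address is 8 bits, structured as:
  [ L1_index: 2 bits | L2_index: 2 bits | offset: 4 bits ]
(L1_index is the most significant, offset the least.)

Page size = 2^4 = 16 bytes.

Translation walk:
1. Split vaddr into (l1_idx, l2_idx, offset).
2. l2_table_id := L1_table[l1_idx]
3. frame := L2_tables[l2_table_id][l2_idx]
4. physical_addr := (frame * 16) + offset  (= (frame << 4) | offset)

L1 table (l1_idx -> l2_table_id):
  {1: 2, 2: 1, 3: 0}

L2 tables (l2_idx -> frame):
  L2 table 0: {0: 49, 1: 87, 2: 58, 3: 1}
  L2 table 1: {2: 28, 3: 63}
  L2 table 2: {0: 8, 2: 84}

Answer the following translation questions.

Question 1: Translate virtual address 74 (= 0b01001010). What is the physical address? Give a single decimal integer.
Answer: 138

Derivation:
vaddr = 74 = 0b01001010
Split: l1_idx=1, l2_idx=0, offset=10
L1[1] = 2
L2[2][0] = 8
paddr = 8 * 16 + 10 = 138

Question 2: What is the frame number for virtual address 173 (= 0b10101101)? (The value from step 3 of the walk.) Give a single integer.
vaddr = 173: l1_idx=2, l2_idx=2
L1[2] = 1; L2[1][2] = 28

Answer: 28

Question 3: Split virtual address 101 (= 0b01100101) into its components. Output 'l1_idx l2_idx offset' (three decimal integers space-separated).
Answer: 1 2 5

Derivation:
vaddr = 101 = 0b01100101
  top 2 bits -> l1_idx = 1
  next 2 bits -> l2_idx = 2
  bottom 4 bits -> offset = 5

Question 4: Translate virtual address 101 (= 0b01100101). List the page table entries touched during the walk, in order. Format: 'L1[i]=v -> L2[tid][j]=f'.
Answer: L1[1]=2 -> L2[2][2]=84

Derivation:
vaddr = 101 = 0b01100101
Split: l1_idx=1, l2_idx=2, offset=5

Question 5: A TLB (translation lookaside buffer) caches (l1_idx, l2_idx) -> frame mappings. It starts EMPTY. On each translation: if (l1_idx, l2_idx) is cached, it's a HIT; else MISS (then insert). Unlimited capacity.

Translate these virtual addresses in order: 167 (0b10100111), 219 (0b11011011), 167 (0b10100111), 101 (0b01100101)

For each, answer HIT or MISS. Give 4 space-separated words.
vaddr=167: (2,2) not in TLB -> MISS, insert
vaddr=219: (3,1) not in TLB -> MISS, insert
vaddr=167: (2,2) in TLB -> HIT
vaddr=101: (1,2) not in TLB -> MISS, insert

Answer: MISS MISS HIT MISS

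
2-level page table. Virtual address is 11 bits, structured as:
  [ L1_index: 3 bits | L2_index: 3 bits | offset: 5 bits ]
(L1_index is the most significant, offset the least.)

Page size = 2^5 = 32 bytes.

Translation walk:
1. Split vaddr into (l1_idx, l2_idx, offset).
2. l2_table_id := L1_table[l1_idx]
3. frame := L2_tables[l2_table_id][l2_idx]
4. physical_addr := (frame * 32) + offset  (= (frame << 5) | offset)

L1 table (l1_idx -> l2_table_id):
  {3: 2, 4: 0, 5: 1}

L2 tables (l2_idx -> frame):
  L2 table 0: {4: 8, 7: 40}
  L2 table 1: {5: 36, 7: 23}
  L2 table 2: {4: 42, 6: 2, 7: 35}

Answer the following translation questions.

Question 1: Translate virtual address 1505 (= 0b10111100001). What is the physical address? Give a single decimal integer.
Answer: 737

Derivation:
vaddr = 1505 = 0b10111100001
Split: l1_idx=5, l2_idx=7, offset=1
L1[5] = 1
L2[1][7] = 23
paddr = 23 * 32 + 1 = 737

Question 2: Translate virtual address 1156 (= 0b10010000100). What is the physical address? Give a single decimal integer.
Answer: 260

Derivation:
vaddr = 1156 = 0b10010000100
Split: l1_idx=4, l2_idx=4, offset=4
L1[4] = 0
L2[0][4] = 8
paddr = 8 * 32 + 4 = 260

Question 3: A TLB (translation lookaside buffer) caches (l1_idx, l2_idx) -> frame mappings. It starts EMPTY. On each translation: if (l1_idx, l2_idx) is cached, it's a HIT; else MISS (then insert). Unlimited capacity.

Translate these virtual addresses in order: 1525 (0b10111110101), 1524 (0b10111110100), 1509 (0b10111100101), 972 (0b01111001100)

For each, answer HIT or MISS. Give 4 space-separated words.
vaddr=1525: (5,7) not in TLB -> MISS, insert
vaddr=1524: (5,7) in TLB -> HIT
vaddr=1509: (5,7) in TLB -> HIT
vaddr=972: (3,6) not in TLB -> MISS, insert

Answer: MISS HIT HIT MISS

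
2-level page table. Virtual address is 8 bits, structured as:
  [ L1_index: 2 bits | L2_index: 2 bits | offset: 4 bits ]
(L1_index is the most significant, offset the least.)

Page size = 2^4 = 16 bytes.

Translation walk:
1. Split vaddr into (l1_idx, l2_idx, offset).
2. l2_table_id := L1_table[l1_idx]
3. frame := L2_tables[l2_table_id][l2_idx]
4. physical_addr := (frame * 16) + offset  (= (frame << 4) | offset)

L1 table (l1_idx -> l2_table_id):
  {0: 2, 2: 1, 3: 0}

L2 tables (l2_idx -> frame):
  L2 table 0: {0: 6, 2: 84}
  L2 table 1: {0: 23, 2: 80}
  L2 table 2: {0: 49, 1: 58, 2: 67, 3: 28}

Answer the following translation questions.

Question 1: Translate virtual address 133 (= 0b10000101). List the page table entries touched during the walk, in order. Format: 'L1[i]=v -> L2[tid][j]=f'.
Answer: L1[2]=1 -> L2[1][0]=23

Derivation:
vaddr = 133 = 0b10000101
Split: l1_idx=2, l2_idx=0, offset=5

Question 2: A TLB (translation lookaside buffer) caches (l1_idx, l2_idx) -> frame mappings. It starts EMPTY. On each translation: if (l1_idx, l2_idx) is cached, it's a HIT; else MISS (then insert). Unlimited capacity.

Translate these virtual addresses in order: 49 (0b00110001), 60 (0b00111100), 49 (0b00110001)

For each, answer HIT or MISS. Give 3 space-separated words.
Answer: MISS HIT HIT

Derivation:
vaddr=49: (0,3) not in TLB -> MISS, insert
vaddr=60: (0,3) in TLB -> HIT
vaddr=49: (0,3) in TLB -> HIT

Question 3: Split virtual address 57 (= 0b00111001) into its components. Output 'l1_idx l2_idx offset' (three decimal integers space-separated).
Answer: 0 3 9

Derivation:
vaddr = 57 = 0b00111001
  top 2 bits -> l1_idx = 0
  next 2 bits -> l2_idx = 3
  bottom 4 bits -> offset = 9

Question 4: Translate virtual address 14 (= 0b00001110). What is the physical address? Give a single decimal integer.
vaddr = 14 = 0b00001110
Split: l1_idx=0, l2_idx=0, offset=14
L1[0] = 2
L2[2][0] = 49
paddr = 49 * 16 + 14 = 798

Answer: 798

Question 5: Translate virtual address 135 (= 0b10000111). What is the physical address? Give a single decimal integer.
Answer: 375

Derivation:
vaddr = 135 = 0b10000111
Split: l1_idx=2, l2_idx=0, offset=7
L1[2] = 1
L2[1][0] = 23
paddr = 23 * 16 + 7 = 375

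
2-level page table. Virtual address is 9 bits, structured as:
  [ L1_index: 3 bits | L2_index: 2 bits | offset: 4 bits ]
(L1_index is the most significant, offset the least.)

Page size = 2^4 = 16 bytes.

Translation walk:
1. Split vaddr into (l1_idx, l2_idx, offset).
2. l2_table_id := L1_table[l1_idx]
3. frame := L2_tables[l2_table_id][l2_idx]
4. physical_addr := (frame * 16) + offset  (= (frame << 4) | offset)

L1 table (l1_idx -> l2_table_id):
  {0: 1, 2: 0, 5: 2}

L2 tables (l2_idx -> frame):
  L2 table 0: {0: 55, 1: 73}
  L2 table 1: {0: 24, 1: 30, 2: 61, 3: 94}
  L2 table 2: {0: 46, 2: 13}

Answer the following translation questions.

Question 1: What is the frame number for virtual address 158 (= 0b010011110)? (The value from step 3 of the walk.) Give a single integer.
Answer: 73

Derivation:
vaddr = 158: l1_idx=2, l2_idx=1
L1[2] = 0; L2[0][1] = 73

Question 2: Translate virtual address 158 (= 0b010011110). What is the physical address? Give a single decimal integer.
vaddr = 158 = 0b010011110
Split: l1_idx=2, l2_idx=1, offset=14
L1[2] = 0
L2[0][1] = 73
paddr = 73 * 16 + 14 = 1182

Answer: 1182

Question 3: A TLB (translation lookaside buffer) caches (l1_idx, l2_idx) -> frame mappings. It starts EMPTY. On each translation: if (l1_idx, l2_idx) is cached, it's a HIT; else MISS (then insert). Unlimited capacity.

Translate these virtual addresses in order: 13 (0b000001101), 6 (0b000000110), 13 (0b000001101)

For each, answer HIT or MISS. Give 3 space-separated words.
Answer: MISS HIT HIT

Derivation:
vaddr=13: (0,0) not in TLB -> MISS, insert
vaddr=6: (0,0) in TLB -> HIT
vaddr=13: (0,0) in TLB -> HIT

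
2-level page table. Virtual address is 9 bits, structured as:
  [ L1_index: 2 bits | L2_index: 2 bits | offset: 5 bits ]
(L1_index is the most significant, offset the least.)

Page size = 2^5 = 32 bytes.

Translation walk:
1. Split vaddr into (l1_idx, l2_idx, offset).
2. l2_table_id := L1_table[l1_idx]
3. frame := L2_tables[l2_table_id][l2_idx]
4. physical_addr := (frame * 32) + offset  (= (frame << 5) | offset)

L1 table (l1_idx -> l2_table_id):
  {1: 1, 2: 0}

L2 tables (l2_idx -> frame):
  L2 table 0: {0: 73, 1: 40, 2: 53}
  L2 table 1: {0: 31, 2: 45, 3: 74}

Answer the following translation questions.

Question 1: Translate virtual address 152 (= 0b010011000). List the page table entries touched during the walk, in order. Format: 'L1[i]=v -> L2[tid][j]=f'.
Answer: L1[1]=1 -> L2[1][0]=31

Derivation:
vaddr = 152 = 0b010011000
Split: l1_idx=1, l2_idx=0, offset=24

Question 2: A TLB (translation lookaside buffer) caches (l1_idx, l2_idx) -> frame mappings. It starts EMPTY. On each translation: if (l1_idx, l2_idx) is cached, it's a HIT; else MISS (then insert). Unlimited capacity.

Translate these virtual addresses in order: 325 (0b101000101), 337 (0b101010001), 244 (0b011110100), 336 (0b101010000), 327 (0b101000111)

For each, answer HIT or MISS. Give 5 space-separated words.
vaddr=325: (2,2) not in TLB -> MISS, insert
vaddr=337: (2,2) in TLB -> HIT
vaddr=244: (1,3) not in TLB -> MISS, insert
vaddr=336: (2,2) in TLB -> HIT
vaddr=327: (2,2) in TLB -> HIT

Answer: MISS HIT MISS HIT HIT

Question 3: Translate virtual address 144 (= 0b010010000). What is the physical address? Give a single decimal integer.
vaddr = 144 = 0b010010000
Split: l1_idx=1, l2_idx=0, offset=16
L1[1] = 1
L2[1][0] = 31
paddr = 31 * 32 + 16 = 1008

Answer: 1008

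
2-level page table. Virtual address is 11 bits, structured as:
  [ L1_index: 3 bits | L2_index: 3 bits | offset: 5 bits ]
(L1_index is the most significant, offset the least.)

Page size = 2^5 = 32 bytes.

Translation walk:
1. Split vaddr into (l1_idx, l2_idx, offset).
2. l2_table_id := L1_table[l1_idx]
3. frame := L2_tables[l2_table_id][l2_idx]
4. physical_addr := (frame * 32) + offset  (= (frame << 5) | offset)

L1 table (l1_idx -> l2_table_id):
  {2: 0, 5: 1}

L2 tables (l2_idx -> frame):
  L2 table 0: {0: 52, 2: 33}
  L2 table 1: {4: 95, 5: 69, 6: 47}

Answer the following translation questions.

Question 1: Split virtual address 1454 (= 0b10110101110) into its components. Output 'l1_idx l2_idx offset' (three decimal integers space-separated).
Answer: 5 5 14

Derivation:
vaddr = 1454 = 0b10110101110
  top 3 bits -> l1_idx = 5
  next 3 bits -> l2_idx = 5
  bottom 5 bits -> offset = 14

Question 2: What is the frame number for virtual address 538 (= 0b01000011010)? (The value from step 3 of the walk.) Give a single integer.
Answer: 52

Derivation:
vaddr = 538: l1_idx=2, l2_idx=0
L1[2] = 0; L2[0][0] = 52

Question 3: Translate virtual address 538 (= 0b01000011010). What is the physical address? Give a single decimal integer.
vaddr = 538 = 0b01000011010
Split: l1_idx=2, l2_idx=0, offset=26
L1[2] = 0
L2[0][0] = 52
paddr = 52 * 32 + 26 = 1690

Answer: 1690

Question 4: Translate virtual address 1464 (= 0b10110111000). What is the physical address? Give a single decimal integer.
Answer: 2232

Derivation:
vaddr = 1464 = 0b10110111000
Split: l1_idx=5, l2_idx=5, offset=24
L1[5] = 1
L2[1][5] = 69
paddr = 69 * 32 + 24 = 2232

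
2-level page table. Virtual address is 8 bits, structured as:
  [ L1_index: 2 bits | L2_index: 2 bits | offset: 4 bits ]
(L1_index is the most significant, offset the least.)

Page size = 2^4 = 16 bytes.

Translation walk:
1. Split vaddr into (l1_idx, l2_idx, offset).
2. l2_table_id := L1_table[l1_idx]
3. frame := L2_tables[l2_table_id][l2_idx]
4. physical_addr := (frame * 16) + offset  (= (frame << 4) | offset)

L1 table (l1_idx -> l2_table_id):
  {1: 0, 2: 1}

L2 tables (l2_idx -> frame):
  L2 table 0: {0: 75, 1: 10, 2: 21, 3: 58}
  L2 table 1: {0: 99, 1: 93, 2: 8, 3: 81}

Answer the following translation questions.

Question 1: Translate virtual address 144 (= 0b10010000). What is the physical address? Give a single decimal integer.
Answer: 1488

Derivation:
vaddr = 144 = 0b10010000
Split: l1_idx=2, l2_idx=1, offset=0
L1[2] = 1
L2[1][1] = 93
paddr = 93 * 16 + 0 = 1488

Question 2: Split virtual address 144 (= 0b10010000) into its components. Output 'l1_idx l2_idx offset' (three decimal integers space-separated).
Answer: 2 1 0

Derivation:
vaddr = 144 = 0b10010000
  top 2 bits -> l1_idx = 2
  next 2 bits -> l2_idx = 1
  bottom 4 bits -> offset = 0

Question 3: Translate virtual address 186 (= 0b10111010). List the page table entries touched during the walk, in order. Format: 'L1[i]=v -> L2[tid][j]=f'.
vaddr = 186 = 0b10111010
Split: l1_idx=2, l2_idx=3, offset=10

Answer: L1[2]=1 -> L2[1][3]=81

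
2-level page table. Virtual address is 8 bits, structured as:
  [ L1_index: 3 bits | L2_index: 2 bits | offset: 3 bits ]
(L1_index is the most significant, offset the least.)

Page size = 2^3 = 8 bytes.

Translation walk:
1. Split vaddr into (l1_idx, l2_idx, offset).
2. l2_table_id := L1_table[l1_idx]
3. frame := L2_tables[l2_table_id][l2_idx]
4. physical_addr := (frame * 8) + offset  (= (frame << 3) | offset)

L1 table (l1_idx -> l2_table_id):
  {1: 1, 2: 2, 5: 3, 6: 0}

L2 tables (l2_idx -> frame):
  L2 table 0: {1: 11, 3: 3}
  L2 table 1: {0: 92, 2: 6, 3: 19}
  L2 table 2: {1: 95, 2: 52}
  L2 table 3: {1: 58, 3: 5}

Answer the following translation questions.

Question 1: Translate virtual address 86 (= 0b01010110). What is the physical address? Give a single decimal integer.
Answer: 422

Derivation:
vaddr = 86 = 0b01010110
Split: l1_idx=2, l2_idx=2, offset=6
L1[2] = 2
L2[2][2] = 52
paddr = 52 * 8 + 6 = 422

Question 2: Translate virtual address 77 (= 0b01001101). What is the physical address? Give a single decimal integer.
Answer: 765

Derivation:
vaddr = 77 = 0b01001101
Split: l1_idx=2, l2_idx=1, offset=5
L1[2] = 2
L2[2][1] = 95
paddr = 95 * 8 + 5 = 765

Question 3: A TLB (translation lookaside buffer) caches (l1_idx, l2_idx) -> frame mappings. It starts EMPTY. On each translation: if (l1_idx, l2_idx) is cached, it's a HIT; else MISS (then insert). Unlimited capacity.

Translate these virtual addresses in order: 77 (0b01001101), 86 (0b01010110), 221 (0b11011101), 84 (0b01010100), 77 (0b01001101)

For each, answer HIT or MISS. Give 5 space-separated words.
Answer: MISS MISS MISS HIT HIT

Derivation:
vaddr=77: (2,1) not in TLB -> MISS, insert
vaddr=86: (2,2) not in TLB -> MISS, insert
vaddr=221: (6,3) not in TLB -> MISS, insert
vaddr=84: (2,2) in TLB -> HIT
vaddr=77: (2,1) in TLB -> HIT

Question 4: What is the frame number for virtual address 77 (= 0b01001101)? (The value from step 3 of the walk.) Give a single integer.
vaddr = 77: l1_idx=2, l2_idx=1
L1[2] = 2; L2[2][1] = 95

Answer: 95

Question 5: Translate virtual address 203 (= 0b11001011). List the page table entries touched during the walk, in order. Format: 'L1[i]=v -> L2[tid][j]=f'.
vaddr = 203 = 0b11001011
Split: l1_idx=6, l2_idx=1, offset=3

Answer: L1[6]=0 -> L2[0][1]=11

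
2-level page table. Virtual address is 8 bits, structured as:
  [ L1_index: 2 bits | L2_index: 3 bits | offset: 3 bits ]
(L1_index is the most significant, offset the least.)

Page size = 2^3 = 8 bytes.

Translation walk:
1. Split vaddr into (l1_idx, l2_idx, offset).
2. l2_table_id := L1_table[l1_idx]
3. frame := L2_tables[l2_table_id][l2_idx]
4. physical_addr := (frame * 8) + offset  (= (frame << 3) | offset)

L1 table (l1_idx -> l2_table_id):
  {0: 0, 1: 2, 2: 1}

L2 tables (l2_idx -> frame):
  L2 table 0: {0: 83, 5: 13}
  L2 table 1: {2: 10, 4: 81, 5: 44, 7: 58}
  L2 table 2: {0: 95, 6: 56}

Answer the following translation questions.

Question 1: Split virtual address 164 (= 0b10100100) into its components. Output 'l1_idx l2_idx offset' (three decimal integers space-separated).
vaddr = 164 = 0b10100100
  top 2 bits -> l1_idx = 2
  next 3 bits -> l2_idx = 4
  bottom 3 bits -> offset = 4

Answer: 2 4 4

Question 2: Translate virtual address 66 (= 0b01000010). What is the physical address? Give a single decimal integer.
Answer: 762

Derivation:
vaddr = 66 = 0b01000010
Split: l1_idx=1, l2_idx=0, offset=2
L1[1] = 2
L2[2][0] = 95
paddr = 95 * 8 + 2 = 762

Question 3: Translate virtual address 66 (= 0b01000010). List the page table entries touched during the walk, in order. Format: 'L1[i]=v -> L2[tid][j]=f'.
vaddr = 66 = 0b01000010
Split: l1_idx=1, l2_idx=0, offset=2

Answer: L1[1]=2 -> L2[2][0]=95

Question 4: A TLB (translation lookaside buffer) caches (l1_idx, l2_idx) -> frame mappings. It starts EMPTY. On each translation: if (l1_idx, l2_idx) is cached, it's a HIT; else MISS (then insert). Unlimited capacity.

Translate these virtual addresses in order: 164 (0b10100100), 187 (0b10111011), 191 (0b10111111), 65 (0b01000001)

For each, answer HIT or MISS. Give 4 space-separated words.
vaddr=164: (2,4) not in TLB -> MISS, insert
vaddr=187: (2,7) not in TLB -> MISS, insert
vaddr=191: (2,7) in TLB -> HIT
vaddr=65: (1,0) not in TLB -> MISS, insert

Answer: MISS MISS HIT MISS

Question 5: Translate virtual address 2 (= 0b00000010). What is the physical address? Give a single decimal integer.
Answer: 666

Derivation:
vaddr = 2 = 0b00000010
Split: l1_idx=0, l2_idx=0, offset=2
L1[0] = 0
L2[0][0] = 83
paddr = 83 * 8 + 2 = 666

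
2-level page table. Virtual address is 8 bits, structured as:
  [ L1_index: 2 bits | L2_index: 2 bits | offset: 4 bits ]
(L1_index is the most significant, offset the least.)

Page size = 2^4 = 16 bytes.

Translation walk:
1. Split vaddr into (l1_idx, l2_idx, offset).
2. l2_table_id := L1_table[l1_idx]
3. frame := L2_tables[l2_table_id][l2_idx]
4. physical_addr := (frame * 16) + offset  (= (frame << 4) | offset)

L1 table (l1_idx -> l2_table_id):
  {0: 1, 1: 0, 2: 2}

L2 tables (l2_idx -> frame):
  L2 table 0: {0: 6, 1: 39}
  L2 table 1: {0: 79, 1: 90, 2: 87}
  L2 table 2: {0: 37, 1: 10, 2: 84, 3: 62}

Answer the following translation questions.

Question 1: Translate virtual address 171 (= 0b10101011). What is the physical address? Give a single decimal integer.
vaddr = 171 = 0b10101011
Split: l1_idx=2, l2_idx=2, offset=11
L1[2] = 2
L2[2][2] = 84
paddr = 84 * 16 + 11 = 1355

Answer: 1355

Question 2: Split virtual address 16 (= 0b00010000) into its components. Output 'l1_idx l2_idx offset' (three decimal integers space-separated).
Answer: 0 1 0

Derivation:
vaddr = 16 = 0b00010000
  top 2 bits -> l1_idx = 0
  next 2 bits -> l2_idx = 1
  bottom 4 bits -> offset = 0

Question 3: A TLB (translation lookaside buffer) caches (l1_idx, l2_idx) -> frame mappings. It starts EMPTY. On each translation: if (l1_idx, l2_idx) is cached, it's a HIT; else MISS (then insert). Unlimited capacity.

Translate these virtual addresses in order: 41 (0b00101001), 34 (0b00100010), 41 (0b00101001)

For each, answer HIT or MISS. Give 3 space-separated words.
Answer: MISS HIT HIT

Derivation:
vaddr=41: (0,2) not in TLB -> MISS, insert
vaddr=34: (0,2) in TLB -> HIT
vaddr=41: (0,2) in TLB -> HIT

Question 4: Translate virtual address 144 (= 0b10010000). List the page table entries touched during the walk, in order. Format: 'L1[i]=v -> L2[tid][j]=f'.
Answer: L1[2]=2 -> L2[2][1]=10

Derivation:
vaddr = 144 = 0b10010000
Split: l1_idx=2, l2_idx=1, offset=0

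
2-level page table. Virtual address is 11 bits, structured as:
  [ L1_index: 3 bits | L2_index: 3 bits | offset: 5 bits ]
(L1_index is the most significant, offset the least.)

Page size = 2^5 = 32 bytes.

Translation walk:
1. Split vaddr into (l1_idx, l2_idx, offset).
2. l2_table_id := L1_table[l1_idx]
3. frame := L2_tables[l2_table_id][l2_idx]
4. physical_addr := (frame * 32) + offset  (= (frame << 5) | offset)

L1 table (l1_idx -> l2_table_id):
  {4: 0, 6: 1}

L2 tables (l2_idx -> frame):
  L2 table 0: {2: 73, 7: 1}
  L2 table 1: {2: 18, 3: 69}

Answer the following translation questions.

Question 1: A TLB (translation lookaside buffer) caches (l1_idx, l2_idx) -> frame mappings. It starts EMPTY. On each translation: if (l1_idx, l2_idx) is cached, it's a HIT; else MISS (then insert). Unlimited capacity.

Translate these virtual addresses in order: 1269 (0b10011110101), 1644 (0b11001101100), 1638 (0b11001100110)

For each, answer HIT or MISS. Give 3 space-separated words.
Answer: MISS MISS HIT

Derivation:
vaddr=1269: (4,7) not in TLB -> MISS, insert
vaddr=1644: (6,3) not in TLB -> MISS, insert
vaddr=1638: (6,3) in TLB -> HIT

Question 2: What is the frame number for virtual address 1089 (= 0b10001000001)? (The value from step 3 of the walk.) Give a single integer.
vaddr = 1089: l1_idx=4, l2_idx=2
L1[4] = 0; L2[0][2] = 73

Answer: 73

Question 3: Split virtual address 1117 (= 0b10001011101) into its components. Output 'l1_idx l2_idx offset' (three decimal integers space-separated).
Answer: 4 2 29

Derivation:
vaddr = 1117 = 0b10001011101
  top 3 bits -> l1_idx = 4
  next 3 bits -> l2_idx = 2
  bottom 5 bits -> offset = 29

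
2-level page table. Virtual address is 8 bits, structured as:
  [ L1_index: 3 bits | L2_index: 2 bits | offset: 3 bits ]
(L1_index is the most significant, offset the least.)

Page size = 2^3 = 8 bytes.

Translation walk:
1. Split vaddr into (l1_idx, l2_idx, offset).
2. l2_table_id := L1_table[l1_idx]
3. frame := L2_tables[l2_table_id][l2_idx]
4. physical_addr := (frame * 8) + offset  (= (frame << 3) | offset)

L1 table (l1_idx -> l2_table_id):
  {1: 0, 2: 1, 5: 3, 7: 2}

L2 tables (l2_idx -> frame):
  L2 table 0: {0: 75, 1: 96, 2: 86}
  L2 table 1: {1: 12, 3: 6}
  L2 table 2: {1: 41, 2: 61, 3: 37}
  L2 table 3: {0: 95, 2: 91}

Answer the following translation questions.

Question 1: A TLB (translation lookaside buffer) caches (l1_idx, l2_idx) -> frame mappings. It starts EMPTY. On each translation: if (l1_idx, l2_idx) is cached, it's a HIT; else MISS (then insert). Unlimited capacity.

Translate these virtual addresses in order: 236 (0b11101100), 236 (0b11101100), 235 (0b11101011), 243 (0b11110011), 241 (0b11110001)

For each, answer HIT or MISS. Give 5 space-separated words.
vaddr=236: (7,1) not in TLB -> MISS, insert
vaddr=236: (7,1) in TLB -> HIT
vaddr=235: (7,1) in TLB -> HIT
vaddr=243: (7,2) not in TLB -> MISS, insert
vaddr=241: (7,2) in TLB -> HIT

Answer: MISS HIT HIT MISS HIT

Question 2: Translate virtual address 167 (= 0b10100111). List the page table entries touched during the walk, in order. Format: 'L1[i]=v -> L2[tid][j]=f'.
Answer: L1[5]=3 -> L2[3][0]=95

Derivation:
vaddr = 167 = 0b10100111
Split: l1_idx=5, l2_idx=0, offset=7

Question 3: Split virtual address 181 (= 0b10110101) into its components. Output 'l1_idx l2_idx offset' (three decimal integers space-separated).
Answer: 5 2 5

Derivation:
vaddr = 181 = 0b10110101
  top 3 bits -> l1_idx = 5
  next 2 bits -> l2_idx = 2
  bottom 3 bits -> offset = 5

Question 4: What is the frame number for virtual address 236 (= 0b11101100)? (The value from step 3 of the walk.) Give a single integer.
vaddr = 236: l1_idx=7, l2_idx=1
L1[7] = 2; L2[2][1] = 41

Answer: 41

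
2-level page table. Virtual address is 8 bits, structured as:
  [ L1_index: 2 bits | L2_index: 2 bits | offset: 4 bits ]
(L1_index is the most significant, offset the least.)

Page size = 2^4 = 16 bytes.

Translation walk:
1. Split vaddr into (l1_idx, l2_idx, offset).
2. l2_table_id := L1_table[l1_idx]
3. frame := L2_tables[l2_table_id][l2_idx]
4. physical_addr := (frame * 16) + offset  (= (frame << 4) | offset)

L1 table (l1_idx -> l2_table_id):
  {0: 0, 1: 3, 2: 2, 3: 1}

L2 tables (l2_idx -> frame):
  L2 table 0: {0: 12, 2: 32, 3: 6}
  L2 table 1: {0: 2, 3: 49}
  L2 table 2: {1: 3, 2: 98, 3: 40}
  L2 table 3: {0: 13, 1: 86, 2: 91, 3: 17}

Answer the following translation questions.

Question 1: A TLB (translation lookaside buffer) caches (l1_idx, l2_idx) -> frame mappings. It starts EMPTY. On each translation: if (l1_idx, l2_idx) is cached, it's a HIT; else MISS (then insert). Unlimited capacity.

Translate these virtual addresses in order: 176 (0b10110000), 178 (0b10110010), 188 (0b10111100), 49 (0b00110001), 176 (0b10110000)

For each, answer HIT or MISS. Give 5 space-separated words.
vaddr=176: (2,3) not in TLB -> MISS, insert
vaddr=178: (2,3) in TLB -> HIT
vaddr=188: (2,3) in TLB -> HIT
vaddr=49: (0,3) not in TLB -> MISS, insert
vaddr=176: (2,3) in TLB -> HIT

Answer: MISS HIT HIT MISS HIT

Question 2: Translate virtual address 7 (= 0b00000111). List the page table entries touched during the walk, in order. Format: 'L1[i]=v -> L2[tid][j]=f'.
Answer: L1[0]=0 -> L2[0][0]=12

Derivation:
vaddr = 7 = 0b00000111
Split: l1_idx=0, l2_idx=0, offset=7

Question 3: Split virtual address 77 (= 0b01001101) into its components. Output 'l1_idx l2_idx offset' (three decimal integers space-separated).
Answer: 1 0 13

Derivation:
vaddr = 77 = 0b01001101
  top 2 bits -> l1_idx = 1
  next 2 bits -> l2_idx = 0
  bottom 4 bits -> offset = 13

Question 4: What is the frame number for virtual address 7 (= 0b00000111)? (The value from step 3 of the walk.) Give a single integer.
vaddr = 7: l1_idx=0, l2_idx=0
L1[0] = 0; L2[0][0] = 12

Answer: 12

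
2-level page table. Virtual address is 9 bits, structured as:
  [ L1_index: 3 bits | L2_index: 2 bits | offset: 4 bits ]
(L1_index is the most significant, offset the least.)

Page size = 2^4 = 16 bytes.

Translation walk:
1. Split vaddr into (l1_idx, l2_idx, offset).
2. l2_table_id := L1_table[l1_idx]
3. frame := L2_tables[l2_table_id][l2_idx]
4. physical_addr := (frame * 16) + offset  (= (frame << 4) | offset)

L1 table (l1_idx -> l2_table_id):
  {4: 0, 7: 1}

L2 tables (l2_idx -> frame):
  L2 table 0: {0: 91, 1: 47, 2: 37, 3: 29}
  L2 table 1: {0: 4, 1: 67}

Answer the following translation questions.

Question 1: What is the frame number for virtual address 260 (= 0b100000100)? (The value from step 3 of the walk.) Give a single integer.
Answer: 91

Derivation:
vaddr = 260: l1_idx=4, l2_idx=0
L1[4] = 0; L2[0][0] = 91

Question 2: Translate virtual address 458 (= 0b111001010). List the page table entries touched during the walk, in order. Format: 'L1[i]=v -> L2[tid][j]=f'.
Answer: L1[7]=1 -> L2[1][0]=4

Derivation:
vaddr = 458 = 0b111001010
Split: l1_idx=7, l2_idx=0, offset=10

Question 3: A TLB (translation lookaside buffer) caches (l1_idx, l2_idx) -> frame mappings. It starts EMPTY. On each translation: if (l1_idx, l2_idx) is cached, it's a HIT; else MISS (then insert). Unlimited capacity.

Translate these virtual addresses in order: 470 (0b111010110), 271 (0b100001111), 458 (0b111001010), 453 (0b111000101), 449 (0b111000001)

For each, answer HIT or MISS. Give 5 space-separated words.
Answer: MISS MISS MISS HIT HIT

Derivation:
vaddr=470: (7,1) not in TLB -> MISS, insert
vaddr=271: (4,0) not in TLB -> MISS, insert
vaddr=458: (7,0) not in TLB -> MISS, insert
vaddr=453: (7,0) in TLB -> HIT
vaddr=449: (7,0) in TLB -> HIT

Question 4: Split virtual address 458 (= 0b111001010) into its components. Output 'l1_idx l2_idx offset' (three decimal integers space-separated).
Answer: 7 0 10

Derivation:
vaddr = 458 = 0b111001010
  top 3 bits -> l1_idx = 7
  next 2 bits -> l2_idx = 0
  bottom 4 bits -> offset = 10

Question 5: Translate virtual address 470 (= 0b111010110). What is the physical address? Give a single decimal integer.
Answer: 1078

Derivation:
vaddr = 470 = 0b111010110
Split: l1_idx=7, l2_idx=1, offset=6
L1[7] = 1
L2[1][1] = 67
paddr = 67 * 16 + 6 = 1078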